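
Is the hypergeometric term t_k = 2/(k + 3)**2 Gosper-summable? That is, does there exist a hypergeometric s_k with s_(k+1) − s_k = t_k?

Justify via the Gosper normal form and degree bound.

No; the coefficient equations for f are inconsistent.

r(k) = (k + 3)**2/(k + 4)**2 after simplifying.
A = k**2 + 6*k + 9, B = k**2 + 8*k + 16, C = 1.
Set up (k**2 + 6*k + 9)·f(k+1) − (k**2 + 6*k + 9)·f(k) − (1) = 0.
deg f ≤ 0 (via 2,2,0).
f = c0 ⇒ A·f(k+1) − B(k−1)·f(k) − C = -1. The system {-1 = 0} is inconsistent; no antidifference.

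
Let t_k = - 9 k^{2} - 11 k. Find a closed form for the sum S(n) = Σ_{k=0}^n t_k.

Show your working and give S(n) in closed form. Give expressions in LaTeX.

S(n) = n \left(- 3 n^{2} - 10 n - 7\right)

r(k) = (9*k**2 + 29*k + 20)/(k*(9*k + 11)) after simplifying.
Normal form (A,B,C) = (1, 1, k**2 + 11*k/9).
Set up (1)·f(k+1) − (1)·f(k) − (k**2 + 11*k/9) = 0.
d = 3 from the (0,0,2) case.
Solve for f: f(k) = k*(k - 1)*(3*k + 4)/9 (degree 3 ≤ 3).
Get s_k = R·t_k = k*(-3*k**2 - k + 4) with R(k) = B(k−1)f(k)/C(k) = (k - 1)*(3*k + 4)/(9*k + 11).
s_(k+1) − s_k = k*(-9*k - 11) = t_k.
s_(n+1) = n*(-3*n**2 - 10*n - 7) and s_(0) = 0, so S(n) = n*(-3*n**2 - 10*n - 7).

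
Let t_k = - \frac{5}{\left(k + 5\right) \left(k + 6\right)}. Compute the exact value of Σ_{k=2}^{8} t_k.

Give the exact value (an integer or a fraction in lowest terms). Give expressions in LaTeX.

Compute t_(k+1)/t_k: get (k + 5)/(k + 7).
A = k + 5, B = k + 7, C = 1.
Key eq: (k + 5)·f(k+1) = (k + 6)·f(k) + (1).
deg f ≤ 1 (via 1,1,0).
Solve for f: f(k) = k/5 (degree 1 ≤ 1).
Certificate R = B(k−1)f/C = k*(k + 6)/5 gives s_k = -k/(k + 5).
Check: Δs_k = -5/(k**2 + 11*k + 30). ✓
Sum = s_(9) − s_(2); s_(9) = -9/14, s_(2) = -2/7 ⇒ -5/14.

Σ = -5/14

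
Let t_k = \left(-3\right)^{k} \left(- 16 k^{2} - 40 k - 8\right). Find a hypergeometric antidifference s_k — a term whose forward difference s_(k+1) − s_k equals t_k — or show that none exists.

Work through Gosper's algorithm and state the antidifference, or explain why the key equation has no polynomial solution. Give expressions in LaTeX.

s_k = 4 \left(-3\right)^{k} \left(k^{2} + k - 1\right)

Compute t_(k+1)/t_k: get 3*(-2*k**2 - 9*k - 8)/(2*k**2 + 5*k + 1).
A = -3, B = 1, C = k**2 + 5*k/2 + 1/2.
Need (-3)·f(k+1) − (1)·f(k) = k**2 + 5*k/2 + 1/2.
deg f ≤ 2 (via 0,0,2).
Coefficient equations give f(k) = -(k**2 + k - 1)/4.
Get s_k = R·t_k = 4*(-3)**k*(k**2 + k - 1) with R(k) = B(k−1)f(k)/C(k) = -(k**2 + k - 1)/(2*(2*k**2 + 5*k + 1)).
Δs = (-3)**k*(-16*k**2 - 40*k - 8), as required.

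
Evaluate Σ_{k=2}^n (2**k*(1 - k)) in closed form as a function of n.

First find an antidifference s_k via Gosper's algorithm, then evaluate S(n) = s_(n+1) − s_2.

t_(k+1)/t_k = 2*k/(k - 1).
Take A(k)=2, B(k)=1, C(k)=k - 1.
Key eq: (2)·f(k+1) = (1)·f(k) + (k - 1).
Bound: deg f ≤ 1.
Solve for f: f(k) = k - 3 (degree 1 ≤ 1).
Certificate R = B(k−1)f/C = (k - 3)/(k - 1) gives s_k = 2**k*(3 - k).
Verify: 2**k*(1 - k) matches t_k.
Evaluate: s_(n+1) = 2**(n + 1)*(2 - n); subtract s_(2) = 4 ⇒ S(n) = -2*2**n*n + 4*2**n - 4.

S(n) = -2*2**n*n + 4*2**n - 4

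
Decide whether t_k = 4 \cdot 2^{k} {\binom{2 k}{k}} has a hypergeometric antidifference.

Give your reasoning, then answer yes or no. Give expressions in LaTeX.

r(k) = 4*(2*k + 1)/(k + 1) after simplifying.
Gosper form: A/B · C(k+1)/C(k) with A=8*k + 4, B=k + 1, C=1.
Key eq: (8*k + 4)·f(k+1) = (k)·f(k) + (1).
Bound: deg f ≤ -1.
Bound -1 < 0, so the key equation has no polynomial solution.

No — negative degree bound, so no certificate f.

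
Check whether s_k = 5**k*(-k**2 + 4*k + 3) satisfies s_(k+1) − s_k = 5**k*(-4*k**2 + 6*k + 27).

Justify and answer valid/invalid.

Valid: the claim telescopes to t_k.

s_(k+1) = 5**(k + 1)*(-k**2 + 2*k + 6)
s_(k+1) − s_k = 5**k*(-4*k**2 + 6*k + 27)
(s_(k+1) − s_k) − t_k = 0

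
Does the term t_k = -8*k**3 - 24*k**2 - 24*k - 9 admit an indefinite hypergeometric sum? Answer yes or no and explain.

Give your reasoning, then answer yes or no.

Yes. s_k = k*(-2*k**3 - 4*k**2 - 2*k - 1).

Compute t_(k+1)/t_k: get (8*k**3 + 48*k**2 + 96*k + 65)/(8*k**3 + 24*k**2 + 24*k + 9).
Normal form (A,B,C) = (1, 1, k**3 + 3*k**2 + 3*k + 9/8).
Need (1)·f(k+1) − (1)·f(k) = k**3 + 3*k**2 + 3*k + 9/8.
Degrees (0,0,3) ⇒ d ≤ 4.
Solving with deg f ≤ 4: f(k) = k*(2*k**3 + 4*k**2 + 2*k + 1)/8.
Get s_k = R·t_k = k*(-2*k**3 - 4*k**2 - 2*k - 1) with R(k) = B(k−1)f(k)/C(k) = k*(2*k**3 + 4*k**2 + 2*k + 1)/((2*k + 3)*(4*k**2 + 6*k + 3)).
Verify: -8*k**3 - 24*k**2 - 24*k - 9 matches t_k.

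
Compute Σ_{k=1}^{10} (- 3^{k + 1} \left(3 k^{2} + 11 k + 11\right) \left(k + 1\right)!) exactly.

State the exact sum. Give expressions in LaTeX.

The ratio is 3*(3*k**3 + 23*k**2 + 59*k + 50)/(3*k**2 + 11*k + 11).
So A=3*k + 6 and B=1, with C=k**2 + 11*k/3 + 11/3.
Key eq: (3*k + 6)·f(k+1) = (1)·f(k) + (k**2 + 11*k/3 + 11/3).
Degrees (1,0,2) ⇒ d ≤ 1.
Solve for f: f(k) = (k + 1)/3 (degree 1 ≤ 1).
Certificate R = B(k−1)f/C = (k + 1)/(3*k**2 + 11*k + 11) gives s_k = -3**(k + 1)*(k + 1)*factorial(k + 1).
Δs = -3**(k + 1)*(3*k**2 + 11*k + 11)*factorial(k + 1), as required.
Telescoping: Σ = s_(11) − s_(1) = -3054733071667200 − (-36) = -3054733071667164.

Σ = -3054733071667164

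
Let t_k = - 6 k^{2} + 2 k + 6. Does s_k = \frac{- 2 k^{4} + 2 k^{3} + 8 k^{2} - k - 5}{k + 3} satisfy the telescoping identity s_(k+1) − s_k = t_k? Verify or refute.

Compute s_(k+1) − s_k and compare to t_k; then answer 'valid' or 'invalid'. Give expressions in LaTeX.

Invalid: residual \frac{2 \left(4 k^{3} + 20 k^{2} - 8 k - 23\right)}{k^{2} + 7 k + 12} ≠ 0.

s_(k+1) = (-2*k**4 - 6*k**3 + 2*k**2 + 13*k + 2)/(k + 4)
s_(k+1) − s_k = 2*(-3*k**4 - 16*k**3 - 6*k**2 + 25*k + 13)/(k**2 + 7*k + 12)
(s_(k+1) − s_k) − t_k = 2*(4*k**3 + 20*k**2 - 8*k - 23)/(k**2 + 7*k + 12)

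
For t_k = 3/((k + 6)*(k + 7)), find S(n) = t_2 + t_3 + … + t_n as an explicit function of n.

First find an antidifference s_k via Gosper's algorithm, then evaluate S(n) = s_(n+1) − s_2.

The ratio is (k + 6)/(k + 8).
Take A(k)=k + 6, B(k)=k + 8, C(k)=1.
f must satisfy (k + 6)·f(k+1) − (k + 7)·f(k) = 1.
deg f ≤ 1 (via 1,1,0).
Match coefficients ⇒ f(k) = k/6.
So s_k = (B(k−1)f/C)·t_k = (k*(k + 7)/6)·t_k = k/(2*(k + 6)).
Δs = 3/(k**2 + 13*k + 42), as required.
s_(n+1) = (n + 1)/(2*(n + 7)) and s_(2) = 1/8, so S(n) = 3*(n - 1)/(8*(n + 7)).

S(n) = 3*(n - 1)/(8*(n + 7))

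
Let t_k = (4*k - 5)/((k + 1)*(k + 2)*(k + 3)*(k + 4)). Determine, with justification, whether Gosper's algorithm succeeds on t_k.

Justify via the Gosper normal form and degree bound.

Yes. s_k = k*(-k**2 - 6*k - 23)/(6*(k + 1)*(k + 2)*(k + 3)).

t_(k+1)/t_k = (k + 1)*(4*k - 1)/((k + 5)*(4*k - 5)).
Take A(k)=k + 1, B(k)=k + 5, C(k)=k - 5/4.
f must satisfy (k + 1)·f(k+1) − (k + 4)·f(k) = k - 5/4.
From deg A=1, deg B=1, deg C=1: d=3.
Solve for f: f(k) = -k*(k**2 + 6*k + 23)/24 (degree 3 ≤ 3).
Get s_k = R·t_k = k*(-k**2 - 6*k - 23)/(6*(k + 1)*(k + 2)*(k + 3)) with R(k) = B(k−1)f(k)/C(k) = -k*(k + 4)*(k**2 + 6*k + 23)/(6*(4*k - 5)).
s_(k+1) − s_k = (4*k - 5)/(k**4 + 10*k**3 + 35*k**2 + 50*k + 24) = t_k.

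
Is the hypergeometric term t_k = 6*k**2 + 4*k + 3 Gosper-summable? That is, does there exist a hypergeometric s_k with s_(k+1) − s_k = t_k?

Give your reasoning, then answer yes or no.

Yes. s_k = k*(2*k**2 - k + 2).

Ratio r(k) = (6*k**2 + 16*k + 13)/(6*k**2 + 4*k + 3).
Take A(k)=1, B(k)=1, C(k)=k**2 + 2*k/3 + 1/2.
Key eq: (1)·f(k+1) = (1)·f(k) + (k**2 + 2*k/3 + 1/2).
From deg A=0, deg B=0, deg C=2: d=3.
Solve for f: f(k) = k*(2*k**2 - k + 2)/6 (degree 3 ≤ 3).
Certificate R = B(k−1)f/C = k*(2*k**2 - k + 2)/(6*k**2 + 4*k + 3) gives s_k = k*(2*k**2 - k + 2).
s_(k+1) − s_k = 6*k**2 + 4*k + 3 = t_k.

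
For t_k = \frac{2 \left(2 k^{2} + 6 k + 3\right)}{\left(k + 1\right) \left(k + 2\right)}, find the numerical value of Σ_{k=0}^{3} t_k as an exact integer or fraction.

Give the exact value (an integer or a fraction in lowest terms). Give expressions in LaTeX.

Σ = 72/5

Step 1: r(k) = (k + 1)*(6*k + 2*(k + 1)**2 + 9)/((k + 3)*(2*k**2 + 6*k + 3)).
A = k + 1, B = k + 3, C = k**2 + 3*k + 3/2.
f must satisfy (k + 1)·f(k+1) − (k + 2)·f(k) = k**2 + 3*k + 3/2.
From deg A=1, deg B=1, deg C=2: d=2.
Coefficient equations give f(k) = k*(2*k + 1)/2.
So s_k = (B(k−1)f/C)·t_k = (k*(k + 2)*(2*k + 1)/(2*k**2 + 6*k + 3))·t_k = 2*k*(2*k + 1)/(k + 1).
Verify: 2*(2*k**2 + 6*k + 3)/(k**2 + 3*k + 2) matches t_k.
Σ_(k=0)^(3) t_k = s_(4) − s_(0) = 72/5 − (0) = 72/5.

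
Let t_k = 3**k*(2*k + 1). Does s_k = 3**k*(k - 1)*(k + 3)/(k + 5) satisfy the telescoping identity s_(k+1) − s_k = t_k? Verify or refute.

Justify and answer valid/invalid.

s_(k+1) = 3**(k + 1)*k*(k + 4)/(k + 6)
s_(k+1) − s_k = 3**k*(2*k**3 + 19*k**2 + 51*k + 18)/(k**2 + 11*k + 30)
(s_(k+1) − s_k) − t_k = 4*3**k*(-k**2 - 5*k - 3)/(k**2 + 11*k + 30)

Invalid: residual 4*3**k*(-k**2 - 5*k - 3)/(k**2 + 11*k + 30) ≠ 0.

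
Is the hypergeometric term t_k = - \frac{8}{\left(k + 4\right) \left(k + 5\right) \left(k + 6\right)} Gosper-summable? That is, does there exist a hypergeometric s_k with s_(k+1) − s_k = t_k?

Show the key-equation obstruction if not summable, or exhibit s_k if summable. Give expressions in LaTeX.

Yes. s_k = \frac{k \left(- k - 9\right)}{5 \left(k + 4\right) \left(k + 5\right)}.

r(k) = (k + 4)/(k + 7) after simplifying.
Gosper form: A/B · C(k+1)/C(k) with A=k + 4, B=k + 7, C=1.
Need (k + 4)·f(k+1) − (k + 6)·f(k) = 1.
From deg A=1, deg B=1, deg C=0: d=2.
Solve for f: f(k) = k*(k + 9)/40 (degree 2 ≤ 2).
Certificate R = B(k−1)f/C = k*(k + 6)*(k + 9)/40 gives s_k = k*(-k - 9)/(5*(k + 4)*(k + 5)).
Δs = -8/(k**3 + 15*k**2 + 74*k + 120), as required.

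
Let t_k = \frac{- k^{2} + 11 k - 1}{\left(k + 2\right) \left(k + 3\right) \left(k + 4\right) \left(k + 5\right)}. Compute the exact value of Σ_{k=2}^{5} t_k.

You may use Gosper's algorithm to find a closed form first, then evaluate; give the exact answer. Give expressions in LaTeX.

Σ = 7/144

Ratio r(k) = -(k + 2)*(11*k - (k + 1)**2 + 10)/((k + 6)*(k**2 - 11*k + 1)).
So A=k + 2 and B=k + 6, with C=k**2 - 11*k + 1.
Key eq: (k + 2)·f(k+1) = (k + 5)·f(k) + (k**2 - 11*k + 1).
d = 3 from the (1,1,2) case.
A polynomial solution: f(k) = -k*(k**2 + 33*k - 46)/24.
Get s_k = R·t_k = k*(k**2 + 33*k - 46)/(24*(k + 2)*(k + 3)*(k + 4)) with R(k) = B(k−1)f(k)/C(k) = -k*(k + 5)*(k**2 + 33*k - 46)/(24*(k**2 - 11*k + 1)).
s_(k+1) − s_k = (-k**2 + 11*k - 1)/(k**4 + 14*k**3 + 71*k**2 + 154*k + 120) = t_k.
Telescoping: Σ = s_(6) − s_(2) = 47/720 − (1/60) = 7/144.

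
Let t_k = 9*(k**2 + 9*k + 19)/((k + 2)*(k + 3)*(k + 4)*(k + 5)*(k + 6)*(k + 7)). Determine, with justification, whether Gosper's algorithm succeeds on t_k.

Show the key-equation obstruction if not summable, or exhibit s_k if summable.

Yes. s_k = k*(k**2 + 12*k + 44)/(16*(k**3 + 12*k**2 + 44*k + 48)).

Step 1: r(k) = (k + 2)*(9*k + (k + 1)**2 + 28)/((k + 8)*(k**2 + 9*k + 19)).
So A=k + 2 and B=k + 8, with C=k**2 + 9*k + 19.
Set up (k + 2)·f(k+1) − (k + 7)·f(k) − (k**2 + 9*k + 19) = 0.
From deg A=1, deg B=1, deg C=2: d=5.
Solve for f: f(k) = k*(k + 3)*(k + 5)*(k**2 + 12*k + 44)/144 (degree 5 ≤ 5).
Get s_k = R·t_k = k*(k**2 + 12*k + 44)/(16*(k**3 + 12*k**2 + 44*k + 48)) with R(k) = B(k−1)f(k)/C(k) = k*(k + 3)*(k + 5)*(k + 7)*(k**2 + 12*k + 44)/(144*(k**2 + 9*k + 19)).
Δs = 9*(k**2 + 9*k + 19)/(k**6 + 27*k**5 + 295*k**4 + 1665*k**3 + 5104*k**2 + 8028*k + 5040), as required.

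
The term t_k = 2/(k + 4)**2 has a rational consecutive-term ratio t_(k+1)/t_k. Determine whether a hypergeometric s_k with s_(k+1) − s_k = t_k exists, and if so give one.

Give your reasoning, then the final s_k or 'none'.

none — t_k is not Gosper-summable

Compute t_(k+1)/t_k: get (k + 4)**2/(k + 5)**2.
A = k**2 + 8*k + 16, B = k**2 + 10*k + 25, C = 1.
f must satisfy (k**2 + 8*k + 16)·f(k+1) − (k**2 + 8*k + 16)·f(k) = 1.
d = 0 from the (2,2,0) case.
f = c0 ⇒ A·f(k+1) − B(k−1)·f(k) − C = -1. The system {-1 = 0} is inconsistent; no antidifference.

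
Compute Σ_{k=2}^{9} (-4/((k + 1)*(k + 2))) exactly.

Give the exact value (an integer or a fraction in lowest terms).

The ratio is (k + 1)/(k + 3).
Take A(k)=k + 1, B(k)=k + 3, C(k)=1.
f must satisfy (k + 1)·f(k+1) − (k + 2)·f(k) = 1.
Bound: deg f ≤ 1.
Solving with deg f ≤ 1: f(k) = k.
Certificate R = B(k−1)f/C = k*(k + 2) gives s_k = -4*k/(k + 1).
Verify: -4/(k**2 + 3*k + 2) matches t_k.
Σ_(k=2)^(9) t_k = s_(10) − s_(2) = -40/11 − (-8/3) = -32/33.

Σ = -32/33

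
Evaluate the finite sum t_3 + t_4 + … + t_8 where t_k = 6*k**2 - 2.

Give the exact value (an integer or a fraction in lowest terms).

Σ = 1182

Ratio r(k) = (3*(k + 1)**2 - 1)/(3*k**2 - 1).
Normal form (A,B,C) = (1, 1, k**2 - 1/3).
Solve (1)·f(k+1) − (1)·f(k) = k**2 - 1/3.
deg f ≤ 3 (via 0,0,2).
Coefficient equations give f(k) = k*(2*k**2 - 3*k - 1)/6.
So s_k = (B(k−1)f/C)·t_k = (k*(2*k**2 - 3*k - 1)/(2*(3*k**2 - 1)))·t_k = k*(2*k**2 - 3*k - 1).
Check: Δs_k = 6*k**2 - 2. ✓
Σ_(k=3)^(8) t_k = s_(9) − s_(3) = 1206 − (24) = 1182.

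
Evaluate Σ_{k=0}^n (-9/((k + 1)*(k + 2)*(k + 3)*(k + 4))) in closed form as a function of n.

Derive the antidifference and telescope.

Ratio r(k) = (k + 1)/(k + 5).
Take A(k)=k + 1, B(k)=k + 5, C(k)=1.
Key eq: (k + 1)·f(k+1) = (k + 4)·f(k) + (1).
Degrees (1,1,0) ⇒ d ≤ 3.
Solving with deg f ≤ 3: f(k) = k*(k**2 + 6*k + 11)/18.
Get s_k = R·t_k = k*(-k**2 - 6*k - 11)/(2*(k + 1)*(k + 2)*(k + 3)) with R(k) = B(k−1)f(k)/C(k) = k*(k + 4)*(k**2 + 6*k + 11)/18.
Verify: -9/(k**4 + 10*k**3 + 35*k**2 + 50*k + 24) matches t_k.
Σ_(k=0)^n t_k = s_(n+1) − s_(0) = ((-n**3 - 9*n**2 - 26*n - 18)/(2*(n**3 + 9*n**2 + 26*n + 24))) − (0), i.e. (-n**3 - 9*n**2 - 26*n - 18)/(2*(n**3 + 9*n**2 + 26*n + 24)).

S(n) = (-n**3 - 9*n**2 - 26*n - 18)/(2*(n**3 + 9*n**2 + 26*n + 24))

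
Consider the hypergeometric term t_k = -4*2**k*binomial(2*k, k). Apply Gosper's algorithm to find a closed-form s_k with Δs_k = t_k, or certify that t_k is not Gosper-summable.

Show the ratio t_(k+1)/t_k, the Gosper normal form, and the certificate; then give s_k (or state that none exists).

none (Gosper's algorithm certifies no s_k)

r(k) = 4*(2*k + 1)/(k + 1) after simplifying.
A = 8*k + 4, B = k + 1, C = 1.
Solve (8*k + 4)·f(k+1) − (k)·f(k) = 1.
Degrees (1,1,0) ⇒ d ≤ -1.
Bound -1 < 0, so the key equation has no polynomial solution.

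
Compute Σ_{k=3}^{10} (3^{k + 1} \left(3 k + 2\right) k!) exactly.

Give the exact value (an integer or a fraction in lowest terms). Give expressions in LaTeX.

Compute t_(k+1)/t_k: get 3*(k + 1)*(3*k + 5)/(3*k + 2).
Normal form (A,B,C) = (3*k + 3, 1, k + 2/3).
Set up (3*k + 3)·f(k+1) − (1)·f(k) − (k + 2/3) = 0.
Bound: deg f ≤ 0.
Coefficient equations give f(k) = 1/3.
R(k) = B(k−1)·f(k)/C(k) = 1/(3*k + 2); s_k = R·t_k = 3**(k + 1)*factorial(k).
Check: Δs_k = 3**(k + 1)*(3*k + 2)*factorial(k). ✓
Σ_(k=3)^(10) t_k = s_(11) − s_(3) = 21213424108800 − (486) = 21213424108314.

Σ = 21213424108314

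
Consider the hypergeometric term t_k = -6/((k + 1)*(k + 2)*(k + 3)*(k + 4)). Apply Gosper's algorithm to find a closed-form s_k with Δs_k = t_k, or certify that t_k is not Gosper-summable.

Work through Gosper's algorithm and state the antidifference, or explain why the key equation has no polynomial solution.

t_(k+1)/t_k = (k + 1)/(k + 5).
Normal form (A,B,C) = (k + 1, k + 5, 1).
f must satisfy (k + 1)·f(k+1) − (k + 4)·f(k) = 1.
Bound: deg f ≤ 3.
Coefficient equations give f(k) = k*(k**2 + 6*k + 11)/18.
Then R = B(k−1)f/C = k*(k + 4)*(k**2 + 6*k + 11)/18, so s_k = R(k)·t_k = k*(-k**2 - 6*k - 11)/(3*(k + 1)*(k + 2)*(k + 3)).
Check: Δs_k = -6/(k**4 + 10*k**3 + 35*k**2 + 50*k + 24). ✓

s_k = k*(-k**2 - 6*k - 11)/(3*(k + 1)*(k + 2)*(k + 3))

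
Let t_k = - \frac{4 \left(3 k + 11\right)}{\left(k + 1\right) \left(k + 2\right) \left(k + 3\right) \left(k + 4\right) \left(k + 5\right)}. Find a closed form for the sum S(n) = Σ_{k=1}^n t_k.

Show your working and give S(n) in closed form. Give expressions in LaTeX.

S(n) = \frac{2 n \left(- n^{2} - 10 n - 31\right)}{15 \left(n^{3} + 10 n^{2} + 31 n + 30\right)}

Compute t_(k+1)/t_k: get (k + 1)*(3*k + 14)/((k + 6)*(3*k + 11)).
Factor: A=k + 1; B=k + 6; C=k + 11/3.
Set up (k + 1)·f(k+1) − (k + 5)·f(k) − (k + 11/3) = 0.
Degrees (1,1,1) ⇒ d ≤ 4.
Coefficient equations give f(k) = k*(k + 3)*(k**2 + 7*k + 14)/24.
So s_k = (B(k−1)f/C)·t_k = (k*(k + 3)*(k + 5)*(k**2 + 7*k + 14)/(8*(3*k + 11)))·t_k = k*(-k**2 - 7*k - 14)/(2*(k**3 + 7*k**2 + 14*k + 8)).
s_(k+1) − s_k = 4*(-3*k - 11)/(k**5 + 15*k**4 + 85*k**3 + 225*k**2 + 274*k + 120) = t_k.
Evaluate: s_(n+1) = (-n**3 - 10*n**2 - 31*n - 22)/(2*(n**3 + 10*n**2 + 31*n + 30)); subtract s_(1) = -11/30 ⇒ S(n) = 2*n*(-n**2 - 10*n - 31)/(15*(n**3 + 10*n**2 + 31*n + 30)).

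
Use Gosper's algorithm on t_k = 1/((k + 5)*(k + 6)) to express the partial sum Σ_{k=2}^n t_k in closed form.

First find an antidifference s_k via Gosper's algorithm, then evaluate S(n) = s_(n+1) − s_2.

S(n) = (n - 1)/(7*(n + 6))

t_(k+1)/t_k = (k + 5)/(k + 7).
Gosper form: A/B · C(k+1)/C(k) with A=k + 5, B=k + 7, C=1.
Solve (k + 5)·f(k+1) − (k + 6)·f(k) = 1.
From deg A=1, deg B=1, deg C=0: d=1.
Coefficient equations give f(k) = k/5.
Then R = B(k−1)f/C = k*(k + 6)/5, so s_k = R(k)·t_k = k/(5*(k + 5)).
Verify: 1/(k**2 + 11*k + 30) matches t_k.
Evaluate: s_(n+1) = (n + 1)/(5*(n + 6)); subtract s_(2) = 2/35 ⇒ S(n) = (n - 1)/(7*(n + 6)).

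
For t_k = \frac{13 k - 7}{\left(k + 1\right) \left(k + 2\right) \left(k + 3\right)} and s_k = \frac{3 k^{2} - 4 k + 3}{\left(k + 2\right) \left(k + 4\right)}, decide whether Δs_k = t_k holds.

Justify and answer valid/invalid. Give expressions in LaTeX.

Invalid: residual \frac{3 \left(3 k^{3} - 8 k^{2} - 54 k + 37\right)}{k^{5} + 15 k^{4} + 85 k^{3} + 225 k^{2} + 274 k + 120} ≠ 0.

s_(k+1) = (-4*k + 3*(k + 1)**2 - 1)/((k + 3)*(k + 5))
s_(k+1) − s_k = (22*k**2 + 64*k - 29)/(k**4 + 14*k**3 + 71*k**2 + 154*k + 120)
(s_(k+1) − s_k) − t_k = 3*(3*k**3 - 8*k**2 - 54*k + 37)/(k**5 + 15*k**4 + 85*k**3 + 225*k**2 + 274*k + 120)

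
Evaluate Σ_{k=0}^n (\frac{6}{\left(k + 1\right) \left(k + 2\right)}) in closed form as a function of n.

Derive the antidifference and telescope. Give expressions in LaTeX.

Compute t_(k+1)/t_k: get (k + 1)/(k + 3).
A = k + 1, B = k + 3, C = 1.
Solve (k + 1)·f(k+1) − (k + 2)·f(k) = 1.
deg f ≤ 1 (via 1,1,0).
Solving with deg f ≤ 1: f(k) = k.
Certificate R = B(k−1)f/C = k*(k + 2) gives s_k = 6*k/(k + 1).
s_(k+1) − s_k = 6/(k**2 + 3*k + 2) = t_k.
Σ_(k=0)^n t_k = s_(n+1) − s_(0) = (6*(n + 1)/(n + 2)) − (0), i.e. 6*(n + 1)/(n + 2).

S(n) = \frac{6 \left(n + 1\right)}{n + 2}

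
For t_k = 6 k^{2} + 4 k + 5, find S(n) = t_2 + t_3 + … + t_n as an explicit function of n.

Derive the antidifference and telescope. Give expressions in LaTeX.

Compute t_(k+1)/t_k: get (6*k**2 + 16*k + 15)/(6*k**2 + 4*k + 5).
Take A(k)=1, B(k)=1, C(k)=k**2 + 2*k/3 + 5/6.
Set up (1)·f(k+1) − (1)·f(k) − (k**2 + 2*k/3 + 5/6) = 0.
Bound: deg f ≤ 3.
A polynomial solution: f(k) = k*(2*k**2 - k + 4)/6.
Then R = B(k−1)f/C = k*(2*k**2 - k + 4)/(6*k**2 + 4*k + 5), so s_k = R(k)·t_k = k*(2*k**2 - k + 4).
Verify: 6*k**2 + 4*k + 5 matches t_k.
Evaluate: s_(n+1) = 2*n**3 + 5*n**2 + 8*n + 5; subtract s_(2) = 20 ⇒ S(n) = 2*n**3 + 5*n**2 + 8*n - 15.

S(n) = 2 n^{3} + 5 n^{2} + 8 n - 15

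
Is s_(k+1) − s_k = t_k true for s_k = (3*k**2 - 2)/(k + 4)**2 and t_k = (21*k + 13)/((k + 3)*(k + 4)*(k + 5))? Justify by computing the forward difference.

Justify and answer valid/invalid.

s_(k+1) = (3*(k + 1)**2 - 2)/(k + 5)**2
s_(k+1) − s_k = 2*(12*k**2 + 62*k + 33)/(k**4 + 18*k**3 + 121*k**2 + 360*k + 400)
(s_(k+1) − s_k) − t_k = (3*k**3 - 6*k**2 - 99*k - 62)/(k**5 + 21*k**4 + 175*k**3 + 723*k**2 + 1480*k + 1200)

Invalid: residual (3*k**3 - 6*k**2 - 99*k - 62)/(k**5 + 21*k**4 + 175*k**3 + 723*k**2 + 1480*k + 1200) ≠ 0.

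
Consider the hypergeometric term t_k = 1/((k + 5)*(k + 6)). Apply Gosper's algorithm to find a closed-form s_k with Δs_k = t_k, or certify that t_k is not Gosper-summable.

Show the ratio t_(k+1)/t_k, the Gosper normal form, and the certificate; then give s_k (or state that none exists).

Step 1: r(k) = (k + 5)/(k + 7).
Take A(k)=k + 5, B(k)=k + 7, C(k)=1.
Set up (k + 5)·f(k+1) − (k + 6)·f(k) − (1) = 0.
d = 1 from the (1,1,0) case.
Match coefficients ⇒ f(k) = k/5.
Get s_k = R·t_k = k/(5*(k + 5)) with R(k) = B(k−1)f(k)/C(k) = k*(k + 6)/5.
Δs = 1/(k**2 + 11*k + 30), as required.

s_k = k/(5*(k + 5))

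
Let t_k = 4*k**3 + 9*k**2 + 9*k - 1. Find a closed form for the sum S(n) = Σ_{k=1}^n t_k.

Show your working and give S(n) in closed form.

S(n) = n*(n**3 + 5*n**2 + 10*n + 5)

The ratio is (4*k**3 + 21*k**2 + 39*k + 21)/(4*k**3 + 9*k**2 + 9*k - 1).
Take A(k)=1, B(k)=1, C(k)=k**3 + 9*k**2/4 + 9*k/4 - 1/4.
f must satisfy (1)·f(k+1) − (1)·f(k) = k**3 + 9*k**2/4 + 9*k/4 - 1/4.
Degrees (0,0,3) ⇒ d ≤ 4.
Solving with deg f ≤ 4: f(k) = k*(k**3 + k**2 + k - 4)/4.
Certificate R = B(k−1)f/C = k*(k**3 + k**2 + k - 4)/(4*k**3 + 9*k**2 + 9*k - 1) gives s_k = k*(k**3 + k**2 + k - 4).
Verify: 4*k**3 + 9*k**2 + 9*k - 1 matches t_k.
Evaluate: s_(n+1) = n**4 + 5*n**3 + 10*n**2 + 5*n - 1; subtract s_(1) = -1 ⇒ S(n) = n*(n**3 + 5*n**2 + 10*n + 5).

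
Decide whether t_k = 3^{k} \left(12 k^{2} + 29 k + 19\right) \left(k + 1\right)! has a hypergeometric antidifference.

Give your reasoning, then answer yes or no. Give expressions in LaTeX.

Yes. s_k = 3^{k} \left(4 k - 1\right) \left(k + 1\right)!.

Compute t_(k+1)/t_k: get 3*(12*k**3 + 77*k**2 + 166*k + 120)/(12*k**2 + 29*k + 19).
Factor: A=3*k + 6; B=1; C=k**2 + 29*k/12 + 19/12.
Key eq: (3*k + 6)·f(k+1) = (1)·f(k) + (k**2 + 29*k/12 + 19/12).
deg f ≤ 1 (via 1,0,2).
A polynomial solution: f(k) = (4*k - 1)/12.
Get s_k = R·t_k = 3**k*(4*k - 1)*factorial(k + 1) with R(k) = B(k−1)f(k)/C(k) = (4*k - 1)/(12*k**2 + 29*k + 19).
s_(k+1) − s_k = 3**k*(12*k**2 + 29*k + 19)*factorial(k + 1) = t_k.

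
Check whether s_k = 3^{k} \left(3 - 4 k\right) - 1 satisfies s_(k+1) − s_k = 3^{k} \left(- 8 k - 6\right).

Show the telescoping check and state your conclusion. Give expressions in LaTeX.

s_(k+1) = -3*3**k*(4*k + 1) - 1
s_(k+1) − s_k = 3**k*(-8*k - 6)
(s_(k+1) − s_k) − t_k = 0

valid (s_(k+1) − s_k reduces to t_k)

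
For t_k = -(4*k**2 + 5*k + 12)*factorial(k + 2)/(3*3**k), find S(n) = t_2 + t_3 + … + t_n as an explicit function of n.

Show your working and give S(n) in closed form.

S(n) = 24 - 4*n*factorial(n + 3)/(3*3**n) - 5*factorial(n + 3)/(3*3**n)

Step 1: r(k) = (k + 3)*(5*k + 4*(k + 1)**2 + 17)/(3*(4*k**2 + 5*k + 12)).
Gosper form: A/B · C(k+1)/C(k) with A=k/3 + 1, B=1, C=k**2 + 5*k/4 + 3.
f must satisfy (k/3 + 1)·f(k+1) − (1)·f(k) = k**2 + 5*k/4 + 3.
From deg A=1, deg B=0, deg C=2: d=1.
A polynomial solution: f(k) = 3*(4*k + 1)/4.
Get s_k = R·t_k = -(4*k + 1)*factorial(k + 2)/3**k with R(k) = B(k−1)f(k)/C(k) = 3*(4*k + 1)/(4*k**2 + 5*k + 12).
Check: Δs_k = -(4*k**2 + 5*k + 12)*factorial(k + 2)/(3*3**k). ✓
Evaluate: s_(n+1) = -3**(-n - 1)*(4*n + 5)*factorial(n + 3); subtract s_(2) = -24 ⇒ S(n) = 24 - 4*n*factorial(n + 3)/(3*3**n) - 5*factorial(n + 3)/(3*3**n).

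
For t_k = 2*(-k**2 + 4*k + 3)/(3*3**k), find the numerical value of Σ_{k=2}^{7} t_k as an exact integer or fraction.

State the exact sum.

Σ = 490/729

Step 1: r(k) = (k**2 - 2*k - 6)/(3*(k**2 - 4*k - 3)).
Take A(k)=1/3, B(k)=1, C(k)=k**2 - 4*k - 3.
f must satisfy (1/3)·f(k+1) − (1)·f(k) = k**2 - 4*k - 3.
From deg A=0, deg B=0, deg C=2: d=2.
Match coefficients ⇒ f(k) = -3*(k - 4)*(k + 1)/2.
Certificate R = B(k−1)f/C = -3*(k - 4)*(k + 1)/(2*(k**2 - 4*k - 3)) gives s_k = (k**2 - 3*k - 4)/3**k.
s_(k+1) − s_k = 2*(-k**2 + 4*k + 3)/(3*3**k) = t_k.
Sum = s_(8) − s_(2); s_(8) = 4/729, s_(2) = -2/3 ⇒ 490/729.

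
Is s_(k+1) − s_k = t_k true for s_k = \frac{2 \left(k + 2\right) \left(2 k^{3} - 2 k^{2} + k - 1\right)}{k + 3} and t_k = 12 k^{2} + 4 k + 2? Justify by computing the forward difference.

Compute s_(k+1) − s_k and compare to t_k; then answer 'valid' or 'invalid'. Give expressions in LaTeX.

s_(k+1) = 2*k*(2*k**3 + 10*k**2 + 15*k + 9)/(k + 4)
s_(k+1) − s_k = 2*(6*k**4 + 40*k**3 + 65*k**2 + 25*k + 8)/(k**2 + 7*k + 12)
(s_(k+1) − s_k) − t_k = 4*(-2*k**3 - 11*k**2 - 3*k - 2)/(k**2 + 7*k + 12)

Invalid: residual \frac{4 \left(- 2 k^{3} - 11 k^{2} - 3 k - 2\right)}{k^{2} + 7 k + 12} ≠ 0.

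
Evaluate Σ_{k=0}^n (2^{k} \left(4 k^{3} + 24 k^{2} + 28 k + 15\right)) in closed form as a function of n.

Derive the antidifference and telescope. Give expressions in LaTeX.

Ratio r(k) = 2*(4*k**3 + 36*k**2 + 88*k + 71)/(4*k**3 + 24*k**2 + 28*k + 15).
Factor: A=2; B=1; C=k**3 + 6*k**2 + 7*k + 15/4.
Solve (2)·f(k+1) − (1)·f(k) = k**3 + 6*k**2 + 7*k + 15/4.
Bound: deg f ≤ 3.
A polynomial solution: f(k) = (4*k**3 + 4*k - 1)/4.
Get s_k = R·t_k = 2**k*(4*k**3 + 4*k - 1) with R(k) = B(k−1)f(k)/C(k) = (4*k**3 + 4*k - 1)/(4*k**3 + 24*k**2 + 28*k + 15).
Check: Δs_k = 2**k*(4*k**3 + 24*k**2 + 28*k + 15). ✓
Evaluate: s_(n+1) = 2**(n + 1)*(4*n**3 + 12*n**2 + 16*n + 7); subtract s_(0) = -1 ⇒ S(n) = 8*2**n*n**3 + 24*2**n*n**2 + 32*2**n*n + 14*2**n + 1.

S(n) = 8 \cdot 2^{n} n^{3} + 24 \cdot 2^{n} n^{2} + 32 \cdot 2^{n} n + 14 \cdot 2^{n} + 1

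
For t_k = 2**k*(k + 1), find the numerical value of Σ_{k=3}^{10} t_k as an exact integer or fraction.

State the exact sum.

Σ = 20464

Step 1: r(k) = 2*(k + 2)/(k + 1).
Factor: A=2; B=1; C=k + 1.
Set up (2)·f(k+1) − (1)·f(k) − (k + 1) = 0.
Degrees (0,0,1) ⇒ d ≤ 1.
Solve for f: f(k) = k - 1 (degree 1 ≤ 1).
Certificate R = B(k−1)f/C = (k - 1)/(k + 1) gives s_k = 2**k*(k - 1).
s_(k+1) − s_k = 2**k*(k + 1) = t_k.
Telescoping: Σ = s_(11) − s_(3) = 20480 − (16) = 20464.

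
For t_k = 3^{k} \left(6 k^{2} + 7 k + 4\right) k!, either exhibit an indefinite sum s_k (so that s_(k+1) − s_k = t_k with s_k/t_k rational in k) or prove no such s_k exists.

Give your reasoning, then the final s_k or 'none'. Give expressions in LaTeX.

s_k = 3^{k} \left(2 k - 1\right) k!

r(k) = 3*(6*k**3 + 25*k**2 + 36*k + 17)/(6*k**2 + 7*k + 4) after simplifying.
So A=3*k + 3 and B=1, with C=k**2 + 7*k/6 + 2/3.
Set up (3*k + 3)·f(k+1) − (1)·f(k) − (k**2 + 7*k/6 + 2/3) = 0.
Degrees (1,0,2) ⇒ d ≤ 1.
Coefficient equations give f(k) = (2*k - 1)/6.
Then R = B(k−1)f/C = (2*k - 1)/(6*k**2 + 7*k + 4), so s_k = R(k)·t_k = 3**k*(2*k - 1)*factorial(k).
Δs = 3**k*(6*k**2 + 7*k + 4)*factorial(k), as required.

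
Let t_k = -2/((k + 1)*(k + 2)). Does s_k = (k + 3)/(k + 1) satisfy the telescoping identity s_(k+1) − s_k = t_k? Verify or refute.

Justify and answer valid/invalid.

valid; difference matches t_k

s_(k+1) = (k + 4)/(k + 2)
s_(k+1) − s_k = -2/(k**2 + 3*k + 2)
(s_(k+1) − s_k) − t_k = 0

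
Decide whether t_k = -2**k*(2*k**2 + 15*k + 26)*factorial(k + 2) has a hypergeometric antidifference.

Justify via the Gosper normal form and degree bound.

Yes. s_k = -2**k*(k + 4)*factorial(k + 2).

The ratio is 2*(2*k**3 + 25*k**2 + 100*k + 129)/(2*k**2 + 15*k + 26).
Take A(k)=2*k + 6, B(k)=1, C(k)=k**2 + 15*k/2 + 13.
Solve (2*k + 6)·f(k+1) − (1)·f(k) = k**2 + 15*k/2 + 13.
From deg A=1, deg B=0, deg C=2: d=1.
Solving with deg f ≤ 1: f(k) = (k + 4)/2.
Certificate R = B(k−1)f/C = (k + 4)/(2*k**2 + 15*k + 26) gives s_k = -2**k*(k + 4)*factorial(k + 2).
Verify: -2**k*(2*k**2 + 15*k + 26)*factorial(k + 2) matches t_k.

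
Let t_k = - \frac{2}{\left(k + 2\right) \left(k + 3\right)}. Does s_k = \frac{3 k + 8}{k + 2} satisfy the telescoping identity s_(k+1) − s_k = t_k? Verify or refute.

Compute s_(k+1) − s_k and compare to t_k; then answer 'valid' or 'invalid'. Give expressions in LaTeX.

Valid: the claim telescopes to t_k.

s_(k+1) = (3*k + 11)/(k + 3)
s_(k+1) − s_k = -2/(k**2 + 5*k + 6)
(s_(k+1) − s_k) − t_k = 0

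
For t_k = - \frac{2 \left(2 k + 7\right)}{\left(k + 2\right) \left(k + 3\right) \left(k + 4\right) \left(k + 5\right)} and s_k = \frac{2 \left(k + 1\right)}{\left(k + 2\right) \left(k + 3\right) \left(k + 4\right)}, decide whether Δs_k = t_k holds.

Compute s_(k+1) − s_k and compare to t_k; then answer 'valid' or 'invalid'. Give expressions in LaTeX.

Invalid: residual \frac{12}{k^{4} + 14 k^{3} + 71 k^{2} + 154 k + 120} ≠ 0.

s_(k+1) = 2*(k + 2)/((k + 3)*(k + 4)*(k + 5))
s_(k+1) − s_k = 2*(-2*k - 1)/(k**4 + 14*k**3 + 71*k**2 + 154*k + 120)
(s_(k+1) − s_k) − t_k = 12/(k**4 + 14*k**3 + 71*k**2 + 154*k + 120)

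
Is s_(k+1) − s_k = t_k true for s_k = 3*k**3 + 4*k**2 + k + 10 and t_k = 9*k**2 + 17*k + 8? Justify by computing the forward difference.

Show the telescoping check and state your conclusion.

Valid: the claim telescopes to t_k.

s_(k+1) = 3*k**3 + 13*k**2 + 18*k + 18
s_(k+1) − s_k = 9*k**2 + 17*k + 8
(s_(k+1) − s_k) − t_k = 0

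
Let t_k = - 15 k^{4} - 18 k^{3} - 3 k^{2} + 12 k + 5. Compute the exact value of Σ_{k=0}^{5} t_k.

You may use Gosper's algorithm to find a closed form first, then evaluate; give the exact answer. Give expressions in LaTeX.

Σ = -18690

t_(k+1)/t_k = (15*k**4 + 78*k**3 + 147*k**2 + 108*k + 19)/(15*k**4 + 18*k**3 + 3*k**2 - 12*k - 5).
So A=1 and B=1, with C=k**4 + 6*k**3/5 + k**2/5 - 4*k/5 - 1/3.
Key eq: (1)·f(k+1) = (1)·f(k) + (k**4 + 6*k**3/5 + k**2/5 - 4*k/5 - 1/3).
From deg A=0, deg B=0, deg C=4: d=5.
Solving with deg f ≤ 5: f(k) = k*(3*k**4 - 3*k**3 - 3*k**2 - 3*k + 1)/15.
Get s_k = R·t_k = k*(-3*k**4 + 3*k**3 + 3*k**2 + 3*k - 1) with R(k) = B(k−1)f(k)/C(k) = k*(3*k**4 - 3*k**3 - 3*k**2 - 3*k + 1)/(15*k**4 + 18*k**3 + 3*k**2 - 12*k - 5).
Verify: -15*k**4 - 18*k**3 - 3*k**2 + 12*k + 5 matches t_k.
Σ_(k=0)^(5) t_k = s_(6) − s_(0) = -18690 − (0) = -18690.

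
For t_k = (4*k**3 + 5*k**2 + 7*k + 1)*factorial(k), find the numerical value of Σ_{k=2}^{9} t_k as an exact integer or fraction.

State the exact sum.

r(k) = (4*k**4 + 21*k**3 + 46*k**2 + 46*k + 17)/(4*k**3 + 5*k**2 + 7*k + 1) after simplifying.
Factor: A=k + 1; B=1; C=k**3 + 5*k**2/4 + 7*k/4 + 1/4.
f must satisfy (k + 1)·f(k+1) − (1)·f(k) = k**3 + 5*k**2/4 + 7*k/4 + 1/4.
Bound: deg f ≤ 2.
A polynomial solution: f(k) = (4*k**2 - 3*k - 2)/4.
Certificate R = B(k−1)f/C = (4*k**2 - 3*k - 2)/(4*k**3 + 5*k**2 + 7*k + 1) gives s_k = (4*k**2 - 3*k - 2)*factorial(k).
Check: Δs_k = (4*k**3 + 5*k**2 + 7*k + 1)*factorial(k). ✓
Telescoping: Σ = s_(10) − s_(2) = 1335398400 − (16) = 1335398384.

Σ = 1335398384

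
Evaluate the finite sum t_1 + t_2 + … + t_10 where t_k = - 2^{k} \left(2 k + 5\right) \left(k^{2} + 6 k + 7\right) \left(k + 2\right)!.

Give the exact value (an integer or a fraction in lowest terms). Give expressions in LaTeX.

Ratio r(k) = 2*(k + 3)*(2*k + 7)*(6*k + (k + 1)**2 + 13)/((2*k + 5)*(k**2 + 6*k + 7)).
Gosper form: A/B · C(k+1)/C(k) with A=2*k + 6, B=1, C=k**3 + 17*k**2/2 + 22*k + 35/2.
Key eq: (2*k + 6)·f(k+1) = (1)·f(k) + (k**3 + 17*k**2/2 + 22*k + 35/2).
d = 2 from the (1,0,3) case.
Coefficient equations give f(k) = (k**2 + 4*k + 1)/2.
R(k) = B(k−1)·f(k)/C(k) = (k**2 + 4*k + 1)/((2*k + 5)*(k**2 + 6*k + 7)); s_k = R·t_k = -2**k*(k**2 + 4*k + 1)*factorial(k + 2).
Check: Δs_k = -2**k*(2*k + 5)*(k**2 + 6*k + 7)*factorial(k + 2). ✓
Sum = s_(11) − s_(1); s_(11) = -2116987807334400, s_(1) = -72 ⇒ -2116987807334328.

Σ = -2116987807334328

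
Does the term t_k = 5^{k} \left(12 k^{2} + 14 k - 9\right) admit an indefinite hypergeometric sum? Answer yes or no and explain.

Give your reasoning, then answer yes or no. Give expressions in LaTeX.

r(k) = 5*(12*k**2 + 38*k + 17)/(12*k**2 + 14*k - 9) after simplifying.
Take A(k)=5, B(k)=1, C(k)=k**2 + 7*k/6 - 3/4.
Key eq: (5)·f(k+1) = (1)·f(k) + (k**2 + 7*k/6 - 3/4).
Bound: deg f ≤ 2.
Solving with deg f ≤ 2: f(k) = (3*k**2 - 4*k - 1)/12.
Get s_k = R·t_k = 5**k*(3*k**2 - 4*k - 1) with R(k) = B(k−1)f(k)/C(k) = (3*k**2 - 4*k - 1)/(12*k**2 + 14*k - 9).
s_(k+1) − s_k = 5**k*(12*k**2 + 14*k - 9) = t_k.

Yes. s_k = 5^{k} \left(3 k^{2} - 4 k - 1\right).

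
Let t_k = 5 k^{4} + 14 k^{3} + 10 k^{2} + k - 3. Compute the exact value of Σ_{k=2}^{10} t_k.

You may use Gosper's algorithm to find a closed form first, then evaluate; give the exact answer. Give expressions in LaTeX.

Σ = 172863

t_(k+1)/t_k = (5*k**4 + 34*k**3 + 82*k**2 + 83*k + 27)/(5*k**4 + 14*k**3 + 10*k**2 + k - 3).
Normal form (A,B,C) = (1, 1, k**4 + 14*k**3/5 + 2*k**2 + k/5 - 3/5).
Key eq: (1)·f(k+1) = (1)·f(k) + (k**4 + 14*k**3/5 + 2*k**2 + k/5 - 3/5).
d = 5 from the (0,0,4) case.
Solve for f: f(k) = k*(k + 2)*(k**3 - k**2 - 1)/5 (degree 5 ≤ 5).
Get s_k = R·t_k = k*(k**4 + k**3 - 2*k**2 - k - 2) with R(k) = B(k−1)f(k)/C(k) = k*(k + 2)*(k**3 - k**2 - 1)/(5*k**4 + 14*k**3 + 10*k**2 + k - 3).
Δs = 5*k**4 + 14*k**3 + 10*k**2 + k - 3, as required.
Evaluate s at k=11 and k=2: 172887 and 24; difference 172863.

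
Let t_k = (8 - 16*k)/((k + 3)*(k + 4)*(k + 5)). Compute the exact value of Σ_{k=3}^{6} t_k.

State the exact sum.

Compute t_(k+1)/t_k: get (k + 3)*(2*k + 1)/((k + 6)*(2*k - 1)).
Take A(k)=k + 3, B(k)=k + 6, C(k)=k - 1/2.
Set up (k + 3)·f(k+1) − (k + 5)·f(k) − (k - 1/2) = 0.
Degrees (1,1,1) ⇒ d ≤ 2.
Solving with deg f ≤ 2: f(k) = k*(5*k - 13)/48.
So s_k = (B(k−1)f/C)·t_k = (k*(k + 5)*(5*k - 13)/(24*(2*k - 1)))·t_k = -k*(5*k - 13)/(3*(k + 3)*(k + 4)).
Verify: 8*(1 - 2*k)/(k**3 + 12*k**2 + 47*k + 60) matches t_k.
Evaluate s at k=7 and k=3: -7/15 and -1/21; difference -44/105.

Σ = -44/105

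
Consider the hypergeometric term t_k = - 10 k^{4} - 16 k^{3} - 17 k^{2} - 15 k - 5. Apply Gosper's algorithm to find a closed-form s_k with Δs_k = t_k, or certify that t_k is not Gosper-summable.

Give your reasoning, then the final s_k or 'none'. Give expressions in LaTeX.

s_k = k^{2} \left(- 2 k^{3} + k^{2} - k - 3\right)

Step 1: r(k) = (10*k**4 + 56*k**3 + 125*k**2 + 137*k + 63)/(10*k**4 + 16*k**3 + 17*k**2 + 15*k + 5).
Take A(k)=1, B(k)=1, C(k)=k**4 + 8*k**3/5 + 17*k**2/10 + 3*k/2 + 1/2.
f must satisfy (1)·f(k+1) − (1)·f(k) = k**4 + 8*k**3/5 + 17*k**2/10 + 3*k/2 + 1/2.
Degrees (0,0,4) ⇒ d ≤ 5.
Match coefficients ⇒ f(k) = k**2*(2*k**3 - k**2 + k + 3)/10.
Then R = B(k−1)f/C = k**2*(2*k**3 - k**2 + k + 3)/(10*k**4 + 16*k**3 + 17*k**2 + 15*k + 5), so s_k = R(k)·t_k = k**2*(-2*k**3 + k**2 - k - 3).
Check: Δs_k = -10*k**4 - 16*k**3 - 17*k**2 - 15*k - 5. ✓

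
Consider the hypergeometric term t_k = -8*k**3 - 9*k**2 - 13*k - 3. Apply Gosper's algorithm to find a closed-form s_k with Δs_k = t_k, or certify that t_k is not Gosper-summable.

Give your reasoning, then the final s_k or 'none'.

s_k = k*(-2*k**3 + k**2 - 4*k + 2)

Ratio r(k) = (8*k**3 + 33*k**2 + 55*k + 33)/(8*k**3 + 9*k**2 + 13*k + 3).
Take A(k)=1, B(k)=1, C(k)=k**3 + 9*k**2/8 + 13*k/8 + 3/8.
Need (1)·f(k+1) − (1)·f(k) = k**3 + 9*k**2/8 + 13*k/8 + 3/8.
Bound: deg f ≤ 4.
Solve for f: f(k) = k*(2*k - 1)*(k**2 + 2)/8 (degree 4 ≤ 4).
Certificate R = B(k−1)f/C = k*(2*k - 1)*(k**2 + 2)/(8*k**3 + 9*k**2 + 13*k + 3) gives s_k = k*(-2*k**3 + k**2 - 4*k + 2).
s_(k+1) − s_k = -8*k**3 - 9*k**2 - 13*k - 3 = t_k.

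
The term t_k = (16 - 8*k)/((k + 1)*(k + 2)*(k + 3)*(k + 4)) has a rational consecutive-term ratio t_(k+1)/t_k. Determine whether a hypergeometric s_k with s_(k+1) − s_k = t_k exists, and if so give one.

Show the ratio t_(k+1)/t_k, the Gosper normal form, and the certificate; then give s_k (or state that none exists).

s_k = 2*k*(k**2 + 6*k + 17)/(3*(k + 1)*(k + 2)*(k + 3))

r(k) = (k - 1)*(k + 1)/((k - 2)*(k + 5)) after simplifying.
Gosper form: A/B · C(k+1)/C(k) with A=k + 1, B=k + 5, C=k - 2.
f must satisfy (k + 1)·f(k+1) − (k + 4)·f(k) = k - 2.
Degrees (1,1,1) ⇒ d ≤ 3.
Solving with deg f ≤ 3: f(k) = -k*(k**2 + 6*k + 17)/12.
R(k) = B(k−1)·f(k)/C(k) = -k*(k + 4)*(k**2 + 6*k + 17)/(12*(k - 2)); s_k = R·t_k = 2*k*(k**2 + 6*k + 17)/(3*(k + 1)*(k + 2)*(k + 3)).
Check: Δs_k = 8*(2 - k)/(k**4 + 10*k**3 + 35*k**2 + 50*k + 24). ✓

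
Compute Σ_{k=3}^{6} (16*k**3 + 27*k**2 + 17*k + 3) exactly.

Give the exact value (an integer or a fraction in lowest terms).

r(k) = (16*k**3 + 75*k**2 + 119*k + 63)/(16*k**3 + 27*k**2 + 17*k + 3) after simplifying.
So A=1 and B=1, with C=k**3 + 27*k**2/16 + 17*k/16 + 3/16.
Solve (1)·f(k+1) − (1)·f(k) = k**3 + 27*k**2/16 + 17*k/16 + 3/16.
Bound: deg f ≤ 4.
A polynomial solution: f(k) = k*(4*k**3 + k**2 - k - 1)/16.
Certificate R = B(k−1)f/C = k*(4*k**3 + k**2 - k - 1)/(16*k**3 + 27*k**2 + 17*k + 3) gives s_k = k*(4*k**3 + k**2 - k - 1).
Verify: 16*k**3 + 27*k**2 + 17*k + 3 matches t_k.
Σ_(k=3)^(6) t_k = s_(7) − s_(3) = 9891 − (339) = 9552.

Σ = 9552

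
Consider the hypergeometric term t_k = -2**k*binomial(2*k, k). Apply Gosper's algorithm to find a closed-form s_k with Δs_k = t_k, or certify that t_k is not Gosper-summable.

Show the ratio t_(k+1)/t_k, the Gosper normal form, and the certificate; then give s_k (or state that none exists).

Ratio r(k) = 4*(2*k + 1)/(k + 1).
Take A(k)=8*k + 4, B(k)=k + 1, C(k)=1.
Key eq: (8*k + 4)·f(k+1) = (k)·f(k) + (1).
From deg A=1, deg B=1, deg C=0: d=-1.
Bound -1 < 0, so the key equation has no polynomial solution.

no hypergeometric antidifference exists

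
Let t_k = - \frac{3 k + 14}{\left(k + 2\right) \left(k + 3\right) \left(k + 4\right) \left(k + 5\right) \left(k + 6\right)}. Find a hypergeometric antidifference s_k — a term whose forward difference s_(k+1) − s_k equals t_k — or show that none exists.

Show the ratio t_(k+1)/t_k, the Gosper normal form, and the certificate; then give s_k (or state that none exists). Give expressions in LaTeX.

t_(k+1)/t_k = (k + 2)*(3*k + 17)/((k + 7)*(3*k + 14)).
Factor: A=k + 2; B=k + 7; C=k + 14/3.
Need (k + 2)·f(k+1) − (k + 6)·f(k) = k + 14/3.
From deg A=1, deg B=1, deg C=1: d=4.
Match coefficients ⇒ f(k) = k*(k + 4)*(k**2 + 10*k + 31)/90.
Get s_k = R·t_k = k*(-k**2 - 10*k - 31)/(30*(k**3 + 10*k**2 + 31*k + 30)) with R(k) = B(k−1)f(k)/C(k) = k*(k + 4)*(k + 6)*(k**2 + 10*k + 31)/(30*(3*k + 14)).
Check: Δs_k = (-3*k - 14)/(k**5 + 20*k**4 + 155*k**3 + 580*k**2 + 1044*k + 720). ✓

s_k = \frac{k \left(- k^{2} - 10 k - 31\right)}{30 \left(k^{3} + 10 k^{2} + 31 k + 30\right)}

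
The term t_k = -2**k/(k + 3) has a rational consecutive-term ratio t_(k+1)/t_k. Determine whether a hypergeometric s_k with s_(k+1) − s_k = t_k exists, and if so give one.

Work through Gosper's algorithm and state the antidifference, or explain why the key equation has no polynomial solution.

Ratio r(k) = 2*(k + 3)/(k + 4).
A = 2*k + 6, B = k + 4, C = 1.
Key eq: (2*k + 6)·f(k+1) = (k + 3)·f(k) + (1).
Degrees (1,1,0) ⇒ d ≤ -1.
deg f ≤ -1 is impossible — no certificate.

none (Gosper's algorithm certifies no s_k)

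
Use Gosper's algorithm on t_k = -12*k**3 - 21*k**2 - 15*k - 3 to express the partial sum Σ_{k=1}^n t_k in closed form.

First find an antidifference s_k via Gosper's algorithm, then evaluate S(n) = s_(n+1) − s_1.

Compute t_(k+1)/t_k: get (4*k**3 + 19*k**2 + 31*k + 17)/(4*k**3 + 7*k**2 + 5*k + 1).
Gosper form: A/B · C(k+1)/C(k) with A=1, B=1, C=k**3 + 7*k**2/4 + 5*k/4 + 1/4.
Set up (1)·f(k+1) − (1)·f(k) − (k**3 + 7*k**2/4 + 5*k/4 + 1/4) = 0.
d = 4 from the (0,0,3) case.
Match coefficients ⇒ f(k) = k*(3*k**3 + k**2 - 1)/12.
R(k) = B(k−1)·f(k)/C(k) = k*(3*k**3 + k**2 - 1)/(3*(4*k**3 + 7*k**2 + 5*k + 1)); s_k = R·t_k = -3*k**4 - k**3 + k.
Verify: -12*k**3 - 21*k**2 - 15*k - 3 matches t_k.
Evaluate: s_(n+1) = -3*n**4 - 13*n**3 - 21*n**2 - 14*n - 3; subtract s_(1) = -3 ⇒ S(n) = n*(-3*n**3 - 13*n**2 - 21*n - 14).

S(n) = n*(-3*n**3 - 13*n**2 - 21*n - 14)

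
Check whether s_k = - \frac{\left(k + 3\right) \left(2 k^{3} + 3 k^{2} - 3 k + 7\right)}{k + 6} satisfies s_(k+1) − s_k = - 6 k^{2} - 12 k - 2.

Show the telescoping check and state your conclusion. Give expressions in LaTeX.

s_(k+1) = (-2*k**4 - 17*k**3 - 45*k**2 - 45*k - 36)/(k + 7)
s_(k+1) − s_k = (-6*k**4 - 78*k**3 - 275*k**2 - 299*k - 69)/(k**2 + 13*k + 42)
(s_(k+1) − s_k) − t_k = 3*(4*k**3 + 45*k**2 + 77*k + 5)/(k**2 + 13*k + 42)

Invalid: residual \frac{3 \left(4 k^{3} + 45 k^{2} + 77 k + 5\right)}{k^{2} + 13 k + 42} ≠ 0.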